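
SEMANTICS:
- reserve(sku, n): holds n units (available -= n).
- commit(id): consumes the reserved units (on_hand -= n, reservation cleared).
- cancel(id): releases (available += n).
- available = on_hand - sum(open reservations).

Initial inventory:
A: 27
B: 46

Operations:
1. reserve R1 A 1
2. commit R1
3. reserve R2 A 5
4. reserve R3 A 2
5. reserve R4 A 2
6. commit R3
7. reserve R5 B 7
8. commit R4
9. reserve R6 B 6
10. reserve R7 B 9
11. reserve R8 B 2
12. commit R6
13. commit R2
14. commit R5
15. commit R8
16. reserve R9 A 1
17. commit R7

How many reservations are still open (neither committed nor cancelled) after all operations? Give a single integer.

Answer: 1

Derivation:
Step 1: reserve R1 A 1 -> on_hand[A=27 B=46] avail[A=26 B=46] open={R1}
Step 2: commit R1 -> on_hand[A=26 B=46] avail[A=26 B=46] open={}
Step 3: reserve R2 A 5 -> on_hand[A=26 B=46] avail[A=21 B=46] open={R2}
Step 4: reserve R3 A 2 -> on_hand[A=26 B=46] avail[A=19 B=46] open={R2,R3}
Step 5: reserve R4 A 2 -> on_hand[A=26 B=46] avail[A=17 B=46] open={R2,R3,R4}
Step 6: commit R3 -> on_hand[A=24 B=46] avail[A=17 B=46] open={R2,R4}
Step 7: reserve R5 B 7 -> on_hand[A=24 B=46] avail[A=17 B=39] open={R2,R4,R5}
Step 8: commit R4 -> on_hand[A=22 B=46] avail[A=17 B=39] open={R2,R5}
Step 9: reserve R6 B 6 -> on_hand[A=22 B=46] avail[A=17 B=33] open={R2,R5,R6}
Step 10: reserve R7 B 9 -> on_hand[A=22 B=46] avail[A=17 B=24] open={R2,R5,R6,R7}
Step 11: reserve R8 B 2 -> on_hand[A=22 B=46] avail[A=17 B=22] open={R2,R5,R6,R7,R8}
Step 12: commit R6 -> on_hand[A=22 B=40] avail[A=17 B=22] open={R2,R5,R7,R8}
Step 13: commit R2 -> on_hand[A=17 B=40] avail[A=17 B=22] open={R5,R7,R8}
Step 14: commit R5 -> on_hand[A=17 B=33] avail[A=17 B=22] open={R7,R8}
Step 15: commit R8 -> on_hand[A=17 B=31] avail[A=17 B=22] open={R7}
Step 16: reserve R9 A 1 -> on_hand[A=17 B=31] avail[A=16 B=22] open={R7,R9}
Step 17: commit R7 -> on_hand[A=17 B=22] avail[A=16 B=22] open={R9}
Open reservations: ['R9'] -> 1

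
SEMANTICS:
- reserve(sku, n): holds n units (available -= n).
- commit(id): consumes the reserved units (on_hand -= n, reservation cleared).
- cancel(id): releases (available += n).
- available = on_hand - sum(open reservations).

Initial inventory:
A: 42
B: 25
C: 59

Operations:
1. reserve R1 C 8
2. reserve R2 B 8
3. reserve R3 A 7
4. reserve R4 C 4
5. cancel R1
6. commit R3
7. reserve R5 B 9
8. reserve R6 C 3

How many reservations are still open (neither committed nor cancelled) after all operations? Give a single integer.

Step 1: reserve R1 C 8 -> on_hand[A=42 B=25 C=59] avail[A=42 B=25 C=51] open={R1}
Step 2: reserve R2 B 8 -> on_hand[A=42 B=25 C=59] avail[A=42 B=17 C=51] open={R1,R2}
Step 3: reserve R3 A 7 -> on_hand[A=42 B=25 C=59] avail[A=35 B=17 C=51] open={R1,R2,R3}
Step 4: reserve R4 C 4 -> on_hand[A=42 B=25 C=59] avail[A=35 B=17 C=47] open={R1,R2,R3,R4}
Step 5: cancel R1 -> on_hand[A=42 B=25 C=59] avail[A=35 B=17 C=55] open={R2,R3,R4}
Step 6: commit R3 -> on_hand[A=35 B=25 C=59] avail[A=35 B=17 C=55] open={R2,R4}
Step 7: reserve R5 B 9 -> on_hand[A=35 B=25 C=59] avail[A=35 B=8 C=55] open={R2,R4,R5}
Step 8: reserve R6 C 3 -> on_hand[A=35 B=25 C=59] avail[A=35 B=8 C=52] open={R2,R4,R5,R6}
Open reservations: ['R2', 'R4', 'R5', 'R6'] -> 4

Answer: 4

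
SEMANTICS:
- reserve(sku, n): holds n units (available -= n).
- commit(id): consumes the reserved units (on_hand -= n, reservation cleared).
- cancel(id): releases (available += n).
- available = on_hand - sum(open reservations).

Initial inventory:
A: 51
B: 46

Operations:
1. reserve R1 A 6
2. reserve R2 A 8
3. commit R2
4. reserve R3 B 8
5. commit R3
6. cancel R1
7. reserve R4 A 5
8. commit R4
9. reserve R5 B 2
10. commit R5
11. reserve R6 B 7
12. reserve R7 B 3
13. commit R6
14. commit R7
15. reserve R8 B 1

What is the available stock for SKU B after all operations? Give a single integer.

Step 1: reserve R1 A 6 -> on_hand[A=51 B=46] avail[A=45 B=46] open={R1}
Step 2: reserve R2 A 8 -> on_hand[A=51 B=46] avail[A=37 B=46] open={R1,R2}
Step 3: commit R2 -> on_hand[A=43 B=46] avail[A=37 B=46] open={R1}
Step 4: reserve R3 B 8 -> on_hand[A=43 B=46] avail[A=37 B=38] open={R1,R3}
Step 5: commit R3 -> on_hand[A=43 B=38] avail[A=37 B=38] open={R1}
Step 6: cancel R1 -> on_hand[A=43 B=38] avail[A=43 B=38] open={}
Step 7: reserve R4 A 5 -> on_hand[A=43 B=38] avail[A=38 B=38] open={R4}
Step 8: commit R4 -> on_hand[A=38 B=38] avail[A=38 B=38] open={}
Step 9: reserve R5 B 2 -> on_hand[A=38 B=38] avail[A=38 B=36] open={R5}
Step 10: commit R5 -> on_hand[A=38 B=36] avail[A=38 B=36] open={}
Step 11: reserve R6 B 7 -> on_hand[A=38 B=36] avail[A=38 B=29] open={R6}
Step 12: reserve R7 B 3 -> on_hand[A=38 B=36] avail[A=38 B=26] open={R6,R7}
Step 13: commit R6 -> on_hand[A=38 B=29] avail[A=38 B=26] open={R7}
Step 14: commit R7 -> on_hand[A=38 B=26] avail[A=38 B=26] open={}
Step 15: reserve R8 B 1 -> on_hand[A=38 B=26] avail[A=38 B=25] open={R8}
Final available[B] = 25

Answer: 25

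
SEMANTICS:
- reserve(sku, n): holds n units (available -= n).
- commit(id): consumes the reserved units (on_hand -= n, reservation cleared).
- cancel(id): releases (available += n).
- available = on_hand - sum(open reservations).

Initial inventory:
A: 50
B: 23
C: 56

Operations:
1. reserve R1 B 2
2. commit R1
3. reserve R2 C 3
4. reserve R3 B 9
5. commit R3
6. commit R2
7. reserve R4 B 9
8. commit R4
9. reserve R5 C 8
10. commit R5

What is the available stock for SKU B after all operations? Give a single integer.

Step 1: reserve R1 B 2 -> on_hand[A=50 B=23 C=56] avail[A=50 B=21 C=56] open={R1}
Step 2: commit R1 -> on_hand[A=50 B=21 C=56] avail[A=50 B=21 C=56] open={}
Step 3: reserve R2 C 3 -> on_hand[A=50 B=21 C=56] avail[A=50 B=21 C=53] open={R2}
Step 4: reserve R3 B 9 -> on_hand[A=50 B=21 C=56] avail[A=50 B=12 C=53] open={R2,R3}
Step 5: commit R3 -> on_hand[A=50 B=12 C=56] avail[A=50 B=12 C=53] open={R2}
Step 6: commit R2 -> on_hand[A=50 B=12 C=53] avail[A=50 B=12 C=53] open={}
Step 7: reserve R4 B 9 -> on_hand[A=50 B=12 C=53] avail[A=50 B=3 C=53] open={R4}
Step 8: commit R4 -> on_hand[A=50 B=3 C=53] avail[A=50 B=3 C=53] open={}
Step 9: reserve R5 C 8 -> on_hand[A=50 B=3 C=53] avail[A=50 B=3 C=45] open={R5}
Step 10: commit R5 -> on_hand[A=50 B=3 C=45] avail[A=50 B=3 C=45] open={}
Final available[B] = 3

Answer: 3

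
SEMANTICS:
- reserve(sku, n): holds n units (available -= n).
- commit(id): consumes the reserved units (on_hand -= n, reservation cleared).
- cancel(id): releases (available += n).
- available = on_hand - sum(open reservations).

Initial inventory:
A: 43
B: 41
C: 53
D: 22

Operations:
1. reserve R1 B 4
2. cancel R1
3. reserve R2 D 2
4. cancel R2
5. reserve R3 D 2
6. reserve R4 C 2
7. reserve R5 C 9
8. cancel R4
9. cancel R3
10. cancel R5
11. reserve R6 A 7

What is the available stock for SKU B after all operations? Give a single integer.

Answer: 41

Derivation:
Step 1: reserve R1 B 4 -> on_hand[A=43 B=41 C=53 D=22] avail[A=43 B=37 C=53 D=22] open={R1}
Step 2: cancel R1 -> on_hand[A=43 B=41 C=53 D=22] avail[A=43 B=41 C=53 D=22] open={}
Step 3: reserve R2 D 2 -> on_hand[A=43 B=41 C=53 D=22] avail[A=43 B=41 C=53 D=20] open={R2}
Step 4: cancel R2 -> on_hand[A=43 B=41 C=53 D=22] avail[A=43 B=41 C=53 D=22] open={}
Step 5: reserve R3 D 2 -> on_hand[A=43 B=41 C=53 D=22] avail[A=43 B=41 C=53 D=20] open={R3}
Step 6: reserve R4 C 2 -> on_hand[A=43 B=41 C=53 D=22] avail[A=43 B=41 C=51 D=20] open={R3,R4}
Step 7: reserve R5 C 9 -> on_hand[A=43 B=41 C=53 D=22] avail[A=43 B=41 C=42 D=20] open={R3,R4,R5}
Step 8: cancel R4 -> on_hand[A=43 B=41 C=53 D=22] avail[A=43 B=41 C=44 D=20] open={R3,R5}
Step 9: cancel R3 -> on_hand[A=43 B=41 C=53 D=22] avail[A=43 B=41 C=44 D=22] open={R5}
Step 10: cancel R5 -> on_hand[A=43 B=41 C=53 D=22] avail[A=43 B=41 C=53 D=22] open={}
Step 11: reserve R6 A 7 -> on_hand[A=43 B=41 C=53 D=22] avail[A=36 B=41 C=53 D=22] open={R6}
Final available[B] = 41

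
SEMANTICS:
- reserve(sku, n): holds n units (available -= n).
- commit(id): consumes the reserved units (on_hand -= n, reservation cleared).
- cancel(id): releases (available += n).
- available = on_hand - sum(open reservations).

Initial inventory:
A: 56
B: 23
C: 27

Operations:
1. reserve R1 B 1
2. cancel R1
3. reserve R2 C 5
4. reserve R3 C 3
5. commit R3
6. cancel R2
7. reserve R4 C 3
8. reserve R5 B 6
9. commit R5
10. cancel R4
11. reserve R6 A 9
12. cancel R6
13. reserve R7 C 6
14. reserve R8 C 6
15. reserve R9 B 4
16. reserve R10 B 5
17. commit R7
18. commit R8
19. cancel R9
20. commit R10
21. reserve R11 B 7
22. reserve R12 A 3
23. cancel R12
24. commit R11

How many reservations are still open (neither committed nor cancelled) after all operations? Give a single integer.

Answer: 0

Derivation:
Step 1: reserve R1 B 1 -> on_hand[A=56 B=23 C=27] avail[A=56 B=22 C=27] open={R1}
Step 2: cancel R1 -> on_hand[A=56 B=23 C=27] avail[A=56 B=23 C=27] open={}
Step 3: reserve R2 C 5 -> on_hand[A=56 B=23 C=27] avail[A=56 B=23 C=22] open={R2}
Step 4: reserve R3 C 3 -> on_hand[A=56 B=23 C=27] avail[A=56 B=23 C=19] open={R2,R3}
Step 5: commit R3 -> on_hand[A=56 B=23 C=24] avail[A=56 B=23 C=19] open={R2}
Step 6: cancel R2 -> on_hand[A=56 B=23 C=24] avail[A=56 B=23 C=24] open={}
Step 7: reserve R4 C 3 -> on_hand[A=56 B=23 C=24] avail[A=56 B=23 C=21] open={R4}
Step 8: reserve R5 B 6 -> on_hand[A=56 B=23 C=24] avail[A=56 B=17 C=21] open={R4,R5}
Step 9: commit R5 -> on_hand[A=56 B=17 C=24] avail[A=56 B=17 C=21] open={R4}
Step 10: cancel R4 -> on_hand[A=56 B=17 C=24] avail[A=56 B=17 C=24] open={}
Step 11: reserve R6 A 9 -> on_hand[A=56 B=17 C=24] avail[A=47 B=17 C=24] open={R6}
Step 12: cancel R6 -> on_hand[A=56 B=17 C=24] avail[A=56 B=17 C=24] open={}
Step 13: reserve R7 C 6 -> on_hand[A=56 B=17 C=24] avail[A=56 B=17 C=18] open={R7}
Step 14: reserve R8 C 6 -> on_hand[A=56 B=17 C=24] avail[A=56 B=17 C=12] open={R7,R8}
Step 15: reserve R9 B 4 -> on_hand[A=56 B=17 C=24] avail[A=56 B=13 C=12] open={R7,R8,R9}
Step 16: reserve R10 B 5 -> on_hand[A=56 B=17 C=24] avail[A=56 B=8 C=12] open={R10,R7,R8,R9}
Step 17: commit R7 -> on_hand[A=56 B=17 C=18] avail[A=56 B=8 C=12] open={R10,R8,R9}
Step 18: commit R8 -> on_hand[A=56 B=17 C=12] avail[A=56 B=8 C=12] open={R10,R9}
Step 19: cancel R9 -> on_hand[A=56 B=17 C=12] avail[A=56 B=12 C=12] open={R10}
Step 20: commit R10 -> on_hand[A=56 B=12 C=12] avail[A=56 B=12 C=12] open={}
Step 21: reserve R11 B 7 -> on_hand[A=56 B=12 C=12] avail[A=56 B=5 C=12] open={R11}
Step 22: reserve R12 A 3 -> on_hand[A=56 B=12 C=12] avail[A=53 B=5 C=12] open={R11,R12}
Step 23: cancel R12 -> on_hand[A=56 B=12 C=12] avail[A=56 B=5 C=12] open={R11}
Step 24: commit R11 -> on_hand[A=56 B=5 C=12] avail[A=56 B=5 C=12] open={}
Open reservations: [] -> 0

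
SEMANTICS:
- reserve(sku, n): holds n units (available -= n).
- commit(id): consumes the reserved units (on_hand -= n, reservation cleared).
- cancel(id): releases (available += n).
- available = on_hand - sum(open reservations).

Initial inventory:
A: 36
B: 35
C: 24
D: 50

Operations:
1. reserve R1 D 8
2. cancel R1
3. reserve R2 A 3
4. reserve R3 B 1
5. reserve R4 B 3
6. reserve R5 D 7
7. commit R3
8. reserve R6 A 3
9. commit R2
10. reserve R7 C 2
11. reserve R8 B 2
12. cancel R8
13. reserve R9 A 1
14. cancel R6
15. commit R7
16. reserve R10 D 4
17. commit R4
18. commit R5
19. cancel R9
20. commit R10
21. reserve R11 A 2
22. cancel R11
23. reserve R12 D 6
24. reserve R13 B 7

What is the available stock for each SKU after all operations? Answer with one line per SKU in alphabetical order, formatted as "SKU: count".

Answer: A: 33
B: 24
C: 22
D: 33

Derivation:
Step 1: reserve R1 D 8 -> on_hand[A=36 B=35 C=24 D=50] avail[A=36 B=35 C=24 D=42] open={R1}
Step 2: cancel R1 -> on_hand[A=36 B=35 C=24 D=50] avail[A=36 B=35 C=24 D=50] open={}
Step 3: reserve R2 A 3 -> on_hand[A=36 B=35 C=24 D=50] avail[A=33 B=35 C=24 D=50] open={R2}
Step 4: reserve R3 B 1 -> on_hand[A=36 B=35 C=24 D=50] avail[A=33 B=34 C=24 D=50] open={R2,R3}
Step 5: reserve R4 B 3 -> on_hand[A=36 B=35 C=24 D=50] avail[A=33 B=31 C=24 D=50] open={R2,R3,R4}
Step 6: reserve R5 D 7 -> on_hand[A=36 B=35 C=24 D=50] avail[A=33 B=31 C=24 D=43] open={R2,R3,R4,R5}
Step 7: commit R3 -> on_hand[A=36 B=34 C=24 D=50] avail[A=33 B=31 C=24 D=43] open={R2,R4,R5}
Step 8: reserve R6 A 3 -> on_hand[A=36 B=34 C=24 D=50] avail[A=30 B=31 C=24 D=43] open={R2,R4,R5,R6}
Step 9: commit R2 -> on_hand[A=33 B=34 C=24 D=50] avail[A=30 B=31 C=24 D=43] open={R4,R5,R6}
Step 10: reserve R7 C 2 -> on_hand[A=33 B=34 C=24 D=50] avail[A=30 B=31 C=22 D=43] open={R4,R5,R6,R7}
Step 11: reserve R8 B 2 -> on_hand[A=33 B=34 C=24 D=50] avail[A=30 B=29 C=22 D=43] open={R4,R5,R6,R7,R8}
Step 12: cancel R8 -> on_hand[A=33 B=34 C=24 D=50] avail[A=30 B=31 C=22 D=43] open={R4,R5,R6,R7}
Step 13: reserve R9 A 1 -> on_hand[A=33 B=34 C=24 D=50] avail[A=29 B=31 C=22 D=43] open={R4,R5,R6,R7,R9}
Step 14: cancel R6 -> on_hand[A=33 B=34 C=24 D=50] avail[A=32 B=31 C=22 D=43] open={R4,R5,R7,R9}
Step 15: commit R7 -> on_hand[A=33 B=34 C=22 D=50] avail[A=32 B=31 C=22 D=43] open={R4,R5,R9}
Step 16: reserve R10 D 4 -> on_hand[A=33 B=34 C=22 D=50] avail[A=32 B=31 C=22 D=39] open={R10,R4,R5,R9}
Step 17: commit R4 -> on_hand[A=33 B=31 C=22 D=50] avail[A=32 B=31 C=22 D=39] open={R10,R5,R9}
Step 18: commit R5 -> on_hand[A=33 B=31 C=22 D=43] avail[A=32 B=31 C=22 D=39] open={R10,R9}
Step 19: cancel R9 -> on_hand[A=33 B=31 C=22 D=43] avail[A=33 B=31 C=22 D=39] open={R10}
Step 20: commit R10 -> on_hand[A=33 B=31 C=22 D=39] avail[A=33 B=31 C=22 D=39] open={}
Step 21: reserve R11 A 2 -> on_hand[A=33 B=31 C=22 D=39] avail[A=31 B=31 C=22 D=39] open={R11}
Step 22: cancel R11 -> on_hand[A=33 B=31 C=22 D=39] avail[A=33 B=31 C=22 D=39] open={}
Step 23: reserve R12 D 6 -> on_hand[A=33 B=31 C=22 D=39] avail[A=33 B=31 C=22 D=33] open={R12}
Step 24: reserve R13 B 7 -> on_hand[A=33 B=31 C=22 D=39] avail[A=33 B=24 C=22 D=33] open={R12,R13}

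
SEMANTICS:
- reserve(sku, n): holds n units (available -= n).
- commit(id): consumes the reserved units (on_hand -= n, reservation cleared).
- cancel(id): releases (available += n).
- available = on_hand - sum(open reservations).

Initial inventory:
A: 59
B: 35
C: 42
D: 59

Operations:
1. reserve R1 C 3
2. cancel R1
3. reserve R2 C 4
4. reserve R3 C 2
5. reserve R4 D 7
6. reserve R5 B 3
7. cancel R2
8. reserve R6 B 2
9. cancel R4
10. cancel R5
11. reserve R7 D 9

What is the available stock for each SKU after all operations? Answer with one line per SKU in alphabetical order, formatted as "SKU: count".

Answer: A: 59
B: 33
C: 40
D: 50

Derivation:
Step 1: reserve R1 C 3 -> on_hand[A=59 B=35 C=42 D=59] avail[A=59 B=35 C=39 D=59] open={R1}
Step 2: cancel R1 -> on_hand[A=59 B=35 C=42 D=59] avail[A=59 B=35 C=42 D=59] open={}
Step 3: reserve R2 C 4 -> on_hand[A=59 B=35 C=42 D=59] avail[A=59 B=35 C=38 D=59] open={R2}
Step 4: reserve R3 C 2 -> on_hand[A=59 B=35 C=42 D=59] avail[A=59 B=35 C=36 D=59] open={R2,R3}
Step 5: reserve R4 D 7 -> on_hand[A=59 B=35 C=42 D=59] avail[A=59 B=35 C=36 D=52] open={R2,R3,R4}
Step 6: reserve R5 B 3 -> on_hand[A=59 B=35 C=42 D=59] avail[A=59 B=32 C=36 D=52] open={R2,R3,R4,R5}
Step 7: cancel R2 -> on_hand[A=59 B=35 C=42 D=59] avail[A=59 B=32 C=40 D=52] open={R3,R4,R5}
Step 8: reserve R6 B 2 -> on_hand[A=59 B=35 C=42 D=59] avail[A=59 B=30 C=40 D=52] open={R3,R4,R5,R6}
Step 9: cancel R4 -> on_hand[A=59 B=35 C=42 D=59] avail[A=59 B=30 C=40 D=59] open={R3,R5,R6}
Step 10: cancel R5 -> on_hand[A=59 B=35 C=42 D=59] avail[A=59 B=33 C=40 D=59] open={R3,R6}
Step 11: reserve R7 D 9 -> on_hand[A=59 B=35 C=42 D=59] avail[A=59 B=33 C=40 D=50] open={R3,R6,R7}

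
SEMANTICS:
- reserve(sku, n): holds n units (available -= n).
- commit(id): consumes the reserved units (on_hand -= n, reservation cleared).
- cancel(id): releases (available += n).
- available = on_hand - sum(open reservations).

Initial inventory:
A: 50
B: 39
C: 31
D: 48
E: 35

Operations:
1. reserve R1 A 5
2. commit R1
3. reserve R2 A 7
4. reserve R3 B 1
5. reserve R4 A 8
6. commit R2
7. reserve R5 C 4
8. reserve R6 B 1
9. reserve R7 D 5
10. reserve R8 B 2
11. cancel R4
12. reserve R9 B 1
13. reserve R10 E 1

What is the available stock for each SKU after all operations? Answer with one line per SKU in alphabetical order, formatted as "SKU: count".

Answer: A: 38
B: 34
C: 27
D: 43
E: 34

Derivation:
Step 1: reserve R1 A 5 -> on_hand[A=50 B=39 C=31 D=48 E=35] avail[A=45 B=39 C=31 D=48 E=35] open={R1}
Step 2: commit R1 -> on_hand[A=45 B=39 C=31 D=48 E=35] avail[A=45 B=39 C=31 D=48 E=35] open={}
Step 3: reserve R2 A 7 -> on_hand[A=45 B=39 C=31 D=48 E=35] avail[A=38 B=39 C=31 D=48 E=35] open={R2}
Step 4: reserve R3 B 1 -> on_hand[A=45 B=39 C=31 D=48 E=35] avail[A=38 B=38 C=31 D=48 E=35] open={R2,R3}
Step 5: reserve R4 A 8 -> on_hand[A=45 B=39 C=31 D=48 E=35] avail[A=30 B=38 C=31 D=48 E=35] open={R2,R3,R4}
Step 6: commit R2 -> on_hand[A=38 B=39 C=31 D=48 E=35] avail[A=30 B=38 C=31 D=48 E=35] open={R3,R4}
Step 7: reserve R5 C 4 -> on_hand[A=38 B=39 C=31 D=48 E=35] avail[A=30 B=38 C=27 D=48 E=35] open={R3,R4,R5}
Step 8: reserve R6 B 1 -> on_hand[A=38 B=39 C=31 D=48 E=35] avail[A=30 B=37 C=27 D=48 E=35] open={R3,R4,R5,R6}
Step 9: reserve R7 D 5 -> on_hand[A=38 B=39 C=31 D=48 E=35] avail[A=30 B=37 C=27 D=43 E=35] open={R3,R4,R5,R6,R7}
Step 10: reserve R8 B 2 -> on_hand[A=38 B=39 C=31 D=48 E=35] avail[A=30 B=35 C=27 D=43 E=35] open={R3,R4,R5,R6,R7,R8}
Step 11: cancel R4 -> on_hand[A=38 B=39 C=31 D=48 E=35] avail[A=38 B=35 C=27 D=43 E=35] open={R3,R5,R6,R7,R8}
Step 12: reserve R9 B 1 -> on_hand[A=38 B=39 C=31 D=48 E=35] avail[A=38 B=34 C=27 D=43 E=35] open={R3,R5,R6,R7,R8,R9}
Step 13: reserve R10 E 1 -> on_hand[A=38 B=39 C=31 D=48 E=35] avail[A=38 B=34 C=27 D=43 E=34] open={R10,R3,R5,R6,R7,R8,R9}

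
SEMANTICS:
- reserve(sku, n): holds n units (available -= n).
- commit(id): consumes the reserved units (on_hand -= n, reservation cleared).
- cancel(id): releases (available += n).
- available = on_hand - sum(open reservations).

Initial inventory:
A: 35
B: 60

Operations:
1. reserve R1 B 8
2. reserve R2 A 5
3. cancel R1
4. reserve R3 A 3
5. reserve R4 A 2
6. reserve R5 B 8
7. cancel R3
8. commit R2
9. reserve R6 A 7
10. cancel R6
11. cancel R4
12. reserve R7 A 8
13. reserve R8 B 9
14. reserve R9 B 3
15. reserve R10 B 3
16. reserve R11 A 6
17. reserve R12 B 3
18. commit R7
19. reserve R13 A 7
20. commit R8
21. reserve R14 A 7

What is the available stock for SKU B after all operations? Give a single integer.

Answer: 34

Derivation:
Step 1: reserve R1 B 8 -> on_hand[A=35 B=60] avail[A=35 B=52] open={R1}
Step 2: reserve R2 A 5 -> on_hand[A=35 B=60] avail[A=30 B=52] open={R1,R2}
Step 3: cancel R1 -> on_hand[A=35 B=60] avail[A=30 B=60] open={R2}
Step 4: reserve R3 A 3 -> on_hand[A=35 B=60] avail[A=27 B=60] open={R2,R3}
Step 5: reserve R4 A 2 -> on_hand[A=35 B=60] avail[A=25 B=60] open={R2,R3,R4}
Step 6: reserve R5 B 8 -> on_hand[A=35 B=60] avail[A=25 B=52] open={R2,R3,R4,R5}
Step 7: cancel R3 -> on_hand[A=35 B=60] avail[A=28 B=52] open={R2,R4,R5}
Step 8: commit R2 -> on_hand[A=30 B=60] avail[A=28 B=52] open={R4,R5}
Step 9: reserve R6 A 7 -> on_hand[A=30 B=60] avail[A=21 B=52] open={R4,R5,R6}
Step 10: cancel R6 -> on_hand[A=30 B=60] avail[A=28 B=52] open={R4,R5}
Step 11: cancel R4 -> on_hand[A=30 B=60] avail[A=30 B=52] open={R5}
Step 12: reserve R7 A 8 -> on_hand[A=30 B=60] avail[A=22 B=52] open={R5,R7}
Step 13: reserve R8 B 9 -> on_hand[A=30 B=60] avail[A=22 B=43] open={R5,R7,R8}
Step 14: reserve R9 B 3 -> on_hand[A=30 B=60] avail[A=22 B=40] open={R5,R7,R8,R9}
Step 15: reserve R10 B 3 -> on_hand[A=30 B=60] avail[A=22 B=37] open={R10,R5,R7,R8,R9}
Step 16: reserve R11 A 6 -> on_hand[A=30 B=60] avail[A=16 B=37] open={R10,R11,R5,R7,R8,R9}
Step 17: reserve R12 B 3 -> on_hand[A=30 B=60] avail[A=16 B=34] open={R10,R11,R12,R5,R7,R8,R9}
Step 18: commit R7 -> on_hand[A=22 B=60] avail[A=16 B=34] open={R10,R11,R12,R5,R8,R9}
Step 19: reserve R13 A 7 -> on_hand[A=22 B=60] avail[A=9 B=34] open={R10,R11,R12,R13,R5,R8,R9}
Step 20: commit R8 -> on_hand[A=22 B=51] avail[A=9 B=34] open={R10,R11,R12,R13,R5,R9}
Step 21: reserve R14 A 7 -> on_hand[A=22 B=51] avail[A=2 B=34] open={R10,R11,R12,R13,R14,R5,R9}
Final available[B] = 34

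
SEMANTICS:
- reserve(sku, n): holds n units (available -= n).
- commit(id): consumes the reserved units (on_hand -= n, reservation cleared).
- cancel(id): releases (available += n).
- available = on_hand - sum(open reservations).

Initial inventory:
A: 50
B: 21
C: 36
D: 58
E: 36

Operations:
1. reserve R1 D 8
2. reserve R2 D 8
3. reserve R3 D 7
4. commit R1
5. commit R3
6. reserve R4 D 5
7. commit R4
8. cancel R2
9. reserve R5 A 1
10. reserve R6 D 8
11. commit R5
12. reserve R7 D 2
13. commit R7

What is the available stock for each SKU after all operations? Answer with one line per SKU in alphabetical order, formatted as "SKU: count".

Step 1: reserve R1 D 8 -> on_hand[A=50 B=21 C=36 D=58 E=36] avail[A=50 B=21 C=36 D=50 E=36] open={R1}
Step 2: reserve R2 D 8 -> on_hand[A=50 B=21 C=36 D=58 E=36] avail[A=50 B=21 C=36 D=42 E=36] open={R1,R2}
Step 3: reserve R3 D 7 -> on_hand[A=50 B=21 C=36 D=58 E=36] avail[A=50 B=21 C=36 D=35 E=36] open={R1,R2,R3}
Step 4: commit R1 -> on_hand[A=50 B=21 C=36 D=50 E=36] avail[A=50 B=21 C=36 D=35 E=36] open={R2,R3}
Step 5: commit R3 -> on_hand[A=50 B=21 C=36 D=43 E=36] avail[A=50 B=21 C=36 D=35 E=36] open={R2}
Step 6: reserve R4 D 5 -> on_hand[A=50 B=21 C=36 D=43 E=36] avail[A=50 B=21 C=36 D=30 E=36] open={R2,R4}
Step 7: commit R4 -> on_hand[A=50 B=21 C=36 D=38 E=36] avail[A=50 B=21 C=36 D=30 E=36] open={R2}
Step 8: cancel R2 -> on_hand[A=50 B=21 C=36 D=38 E=36] avail[A=50 B=21 C=36 D=38 E=36] open={}
Step 9: reserve R5 A 1 -> on_hand[A=50 B=21 C=36 D=38 E=36] avail[A=49 B=21 C=36 D=38 E=36] open={R5}
Step 10: reserve R6 D 8 -> on_hand[A=50 B=21 C=36 D=38 E=36] avail[A=49 B=21 C=36 D=30 E=36] open={R5,R6}
Step 11: commit R5 -> on_hand[A=49 B=21 C=36 D=38 E=36] avail[A=49 B=21 C=36 D=30 E=36] open={R6}
Step 12: reserve R7 D 2 -> on_hand[A=49 B=21 C=36 D=38 E=36] avail[A=49 B=21 C=36 D=28 E=36] open={R6,R7}
Step 13: commit R7 -> on_hand[A=49 B=21 C=36 D=36 E=36] avail[A=49 B=21 C=36 D=28 E=36] open={R6}

Answer: A: 49
B: 21
C: 36
D: 28
E: 36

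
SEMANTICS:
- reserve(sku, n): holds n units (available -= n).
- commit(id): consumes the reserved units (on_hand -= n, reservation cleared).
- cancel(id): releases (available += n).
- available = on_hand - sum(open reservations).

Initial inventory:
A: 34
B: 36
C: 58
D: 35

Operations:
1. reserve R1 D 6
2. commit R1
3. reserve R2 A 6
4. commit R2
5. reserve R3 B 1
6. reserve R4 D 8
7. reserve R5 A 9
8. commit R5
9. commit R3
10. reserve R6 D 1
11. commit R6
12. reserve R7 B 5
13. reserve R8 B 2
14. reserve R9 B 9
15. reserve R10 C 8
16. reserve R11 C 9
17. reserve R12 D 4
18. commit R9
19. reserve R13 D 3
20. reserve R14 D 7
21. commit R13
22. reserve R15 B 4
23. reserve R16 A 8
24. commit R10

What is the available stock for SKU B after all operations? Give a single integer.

Answer: 15

Derivation:
Step 1: reserve R1 D 6 -> on_hand[A=34 B=36 C=58 D=35] avail[A=34 B=36 C=58 D=29] open={R1}
Step 2: commit R1 -> on_hand[A=34 B=36 C=58 D=29] avail[A=34 B=36 C=58 D=29] open={}
Step 3: reserve R2 A 6 -> on_hand[A=34 B=36 C=58 D=29] avail[A=28 B=36 C=58 D=29] open={R2}
Step 4: commit R2 -> on_hand[A=28 B=36 C=58 D=29] avail[A=28 B=36 C=58 D=29] open={}
Step 5: reserve R3 B 1 -> on_hand[A=28 B=36 C=58 D=29] avail[A=28 B=35 C=58 D=29] open={R3}
Step 6: reserve R4 D 8 -> on_hand[A=28 B=36 C=58 D=29] avail[A=28 B=35 C=58 D=21] open={R3,R4}
Step 7: reserve R5 A 9 -> on_hand[A=28 B=36 C=58 D=29] avail[A=19 B=35 C=58 D=21] open={R3,R4,R5}
Step 8: commit R5 -> on_hand[A=19 B=36 C=58 D=29] avail[A=19 B=35 C=58 D=21] open={R3,R4}
Step 9: commit R3 -> on_hand[A=19 B=35 C=58 D=29] avail[A=19 B=35 C=58 D=21] open={R4}
Step 10: reserve R6 D 1 -> on_hand[A=19 B=35 C=58 D=29] avail[A=19 B=35 C=58 D=20] open={R4,R6}
Step 11: commit R6 -> on_hand[A=19 B=35 C=58 D=28] avail[A=19 B=35 C=58 D=20] open={R4}
Step 12: reserve R7 B 5 -> on_hand[A=19 B=35 C=58 D=28] avail[A=19 B=30 C=58 D=20] open={R4,R7}
Step 13: reserve R8 B 2 -> on_hand[A=19 B=35 C=58 D=28] avail[A=19 B=28 C=58 D=20] open={R4,R7,R8}
Step 14: reserve R9 B 9 -> on_hand[A=19 B=35 C=58 D=28] avail[A=19 B=19 C=58 D=20] open={R4,R7,R8,R9}
Step 15: reserve R10 C 8 -> on_hand[A=19 B=35 C=58 D=28] avail[A=19 B=19 C=50 D=20] open={R10,R4,R7,R8,R9}
Step 16: reserve R11 C 9 -> on_hand[A=19 B=35 C=58 D=28] avail[A=19 B=19 C=41 D=20] open={R10,R11,R4,R7,R8,R9}
Step 17: reserve R12 D 4 -> on_hand[A=19 B=35 C=58 D=28] avail[A=19 B=19 C=41 D=16] open={R10,R11,R12,R4,R7,R8,R9}
Step 18: commit R9 -> on_hand[A=19 B=26 C=58 D=28] avail[A=19 B=19 C=41 D=16] open={R10,R11,R12,R4,R7,R8}
Step 19: reserve R13 D 3 -> on_hand[A=19 B=26 C=58 D=28] avail[A=19 B=19 C=41 D=13] open={R10,R11,R12,R13,R4,R7,R8}
Step 20: reserve R14 D 7 -> on_hand[A=19 B=26 C=58 D=28] avail[A=19 B=19 C=41 D=6] open={R10,R11,R12,R13,R14,R4,R7,R8}
Step 21: commit R13 -> on_hand[A=19 B=26 C=58 D=25] avail[A=19 B=19 C=41 D=6] open={R10,R11,R12,R14,R4,R7,R8}
Step 22: reserve R15 B 4 -> on_hand[A=19 B=26 C=58 D=25] avail[A=19 B=15 C=41 D=6] open={R10,R11,R12,R14,R15,R4,R7,R8}
Step 23: reserve R16 A 8 -> on_hand[A=19 B=26 C=58 D=25] avail[A=11 B=15 C=41 D=6] open={R10,R11,R12,R14,R15,R16,R4,R7,R8}
Step 24: commit R10 -> on_hand[A=19 B=26 C=50 D=25] avail[A=11 B=15 C=41 D=6] open={R11,R12,R14,R15,R16,R4,R7,R8}
Final available[B] = 15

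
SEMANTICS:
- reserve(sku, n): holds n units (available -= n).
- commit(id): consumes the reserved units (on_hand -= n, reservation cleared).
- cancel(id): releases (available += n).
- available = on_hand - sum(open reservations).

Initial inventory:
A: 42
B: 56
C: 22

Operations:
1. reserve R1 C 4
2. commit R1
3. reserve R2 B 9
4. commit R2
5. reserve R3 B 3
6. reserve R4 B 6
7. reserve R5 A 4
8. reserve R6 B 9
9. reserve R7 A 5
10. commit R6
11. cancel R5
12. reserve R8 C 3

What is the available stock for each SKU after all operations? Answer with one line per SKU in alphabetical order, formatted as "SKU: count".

Step 1: reserve R1 C 4 -> on_hand[A=42 B=56 C=22] avail[A=42 B=56 C=18] open={R1}
Step 2: commit R1 -> on_hand[A=42 B=56 C=18] avail[A=42 B=56 C=18] open={}
Step 3: reserve R2 B 9 -> on_hand[A=42 B=56 C=18] avail[A=42 B=47 C=18] open={R2}
Step 4: commit R2 -> on_hand[A=42 B=47 C=18] avail[A=42 B=47 C=18] open={}
Step 5: reserve R3 B 3 -> on_hand[A=42 B=47 C=18] avail[A=42 B=44 C=18] open={R3}
Step 6: reserve R4 B 6 -> on_hand[A=42 B=47 C=18] avail[A=42 B=38 C=18] open={R3,R4}
Step 7: reserve R5 A 4 -> on_hand[A=42 B=47 C=18] avail[A=38 B=38 C=18] open={R3,R4,R5}
Step 8: reserve R6 B 9 -> on_hand[A=42 B=47 C=18] avail[A=38 B=29 C=18] open={R3,R4,R5,R6}
Step 9: reserve R7 A 5 -> on_hand[A=42 B=47 C=18] avail[A=33 B=29 C=18] open={R3,R4,R5,R6,R7}
Step 10: commit R6 -> on_hand[A=42 B=38 C=18] avail[A=33 B=29 C=18] open={R3,R4,R5,R7}
Step 11: cancel R5 -> on_hand[A=42 B=38 C=18] avail[A=37 B=29 C=18] open={R3,R4,R7}
Step 12: reserve R8 C 3 -> on_hand[A=42 B=38 C=18] avail[A=37 B=29 C=15] open={R3,R4,R7,R8}

Answer: A: 37
B: 29
C: 15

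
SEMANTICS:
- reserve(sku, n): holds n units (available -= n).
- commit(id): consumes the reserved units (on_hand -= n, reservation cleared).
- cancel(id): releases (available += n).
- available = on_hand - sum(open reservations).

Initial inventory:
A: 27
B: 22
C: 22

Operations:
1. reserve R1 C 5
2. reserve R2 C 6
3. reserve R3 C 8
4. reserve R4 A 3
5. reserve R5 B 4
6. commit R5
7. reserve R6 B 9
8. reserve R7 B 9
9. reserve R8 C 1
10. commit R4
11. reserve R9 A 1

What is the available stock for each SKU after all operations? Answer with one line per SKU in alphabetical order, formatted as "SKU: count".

Step 1: reserve R1 C 5 -> on_hand[A=27 B=22 C=22] avail[A=27 B=22 C=17] open={R1}
Step 2: reserve R2 C 6 -> on_hand[A=27 B=22 C=22] avail[A=27 B=22 C=11] open={R1,R2}
Step 3: reserve R3 C 8 -> on_hand[A=27 B=22 C=22] avail[A=27 B=22 C=3] open={R1,R2,R3}
Step 4: reserve R4 A 3 -> on_hand[A=27 B=22 C=22] avail[A=24 B=22 C=3] open={R1,R2,R3,R4}
Step 5: reserve R5 B 4 -> on_hand[A=27 B=22 C=22] avail[A=24 B=18 C=3] open={R1,R2,R3,R4,R5}
Step 6: commit R5 -> on_hand[A=27 B=18 C=22] avail[A=24 B=18 C=3] open={R1,R2,R3,R4}
Step 7: reserve R6 B 9 -> on_hand[A=27 B=18 C=22] avail[A=24 B=9 C=3] open={R1,R2,R3,R4,R6}
Step 8: reserve R7 B 9 -> on_hand[A=27 B=18 C=22] avail[A=24 B=0 C=3] open={R1,R2,R3,R4,R6,R7}
Step 9: reserve R8 C 1 -> on_hand[A=27 B=18 C=22] avail[A=24 B=0 C=2] open={R1,R2,R3,R4,R6,R7,R8}
Step 10: commit R4 -> on_hand[A=24 B=18 C=22] avail[A=24 B=0 C=2] open={R1,R2,R3,R6,R7,R8}
Step 11: reserve R9 A 1 -> on_hand[A=24 B=18 C=22] avail[A=23 B=0 C=2] open={R1,R2,R3,R6,R7,R8,R9}

Answer: A: 23
B: 0
C: 2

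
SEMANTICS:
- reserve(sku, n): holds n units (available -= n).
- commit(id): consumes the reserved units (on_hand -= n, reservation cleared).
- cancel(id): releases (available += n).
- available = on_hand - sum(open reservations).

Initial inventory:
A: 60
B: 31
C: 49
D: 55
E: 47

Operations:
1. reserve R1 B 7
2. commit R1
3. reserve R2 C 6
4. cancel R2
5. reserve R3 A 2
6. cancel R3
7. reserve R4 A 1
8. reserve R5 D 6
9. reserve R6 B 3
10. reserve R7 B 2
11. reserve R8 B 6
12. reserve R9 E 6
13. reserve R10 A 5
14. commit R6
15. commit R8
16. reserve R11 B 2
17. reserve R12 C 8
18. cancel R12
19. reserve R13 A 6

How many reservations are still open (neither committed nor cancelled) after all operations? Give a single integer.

Answer: 7

Derivation:
Step 1: reserve R1 B 7 -> on_hand[A=60 B=31 C=49 D=55 E=47] avail[A=60 B=24 C=49 D=55 E=47] open={R1}
Step 2: commit R1 -> on_hand[A=60 B=24 C=49 D=55 E=47] avail[A=60 B=24 C=49 D=55 E=47] open={}
Step 3: reserve R2 C 6 -> on_hand[A=60 B=24 C=49 D=55 E=47] avail[A=60 B=24 C=43 D=55 E=47] open={R2}
Step 4: cancel R2 -> on_hand[A=60 B=24 C=49 D=55 E=47] avail[A=60 B=24 C=49 D=55 E=47] open={}
Step 5: reserve R3 A 2 -> on_hand[A=60 B=24 C=49 D=55 E=47] avail[A=58 B=24 C=49 D=55 E=47] open={R3}
Step 6: cancel R3 -> on_hand[A=60 B=24 C=49 D=55 E=47] avail[A=60 B=24 C=49 D=55 E=47] open={}
Step 7: reserve R4 A 1 -> on_hand[A=60 B=24 C=49 D=55 E=47] avail[A=59 B=24 C=49 D=55 E=47] open={R4}
Step 8: reserve R5 D 6 -> on_hand[A=60 B=24 C=49 D=55 E=47] avail[A=59 B=24 C=49 D=49 E=47] open={R4,R5}
Step 9: reserve R6 B 3 -> on_hand[A=60 B=24 C=49 D=55 E=47] avail[A=59 B=21 C=49 D=49 E=47] open={R4,R5,R6}
Step 10: reserve R7 B 2 -> on_hand[A=60 B=24 C=49 D=55 E=47] avail[A=59 B=19 C=49 D=49 E=47] open={R4,R5,R6,R7}
Step 11: reserve R8 B 6 -> on_hand[A=60 B=24 C=49 D=55 E=47] avail[A=59 B=13 C=49 D=49 E=47] open={R4,R5,R6,R7,R8}
Step 12: reserve R9 E 6 -> on_hand[A=60 B=24 C=49 D=55 E=47] avail[A=59 B=13 C=49 D=49 E=41] open={R4,R5,R6,R7,R8,R9}
Step 13: reserve R10 A 5 -> on_hand[A=60 B=24 C=49 D=55 E=47] avail[A=54 B=13 C=49 D=49 E=41] open={R10,R4,R5,R6,R7,R8,R9}
Step 14: commit R6 -> on_hand[A=60 B=21 C=49 D=55 E=47] avail[A=54 B=13 C=49 D=49 E=41] open={R10,R4,R5,R7,R8,R9}
Step 15: commit R8 -> on_hand[A=60 B=15 C=49 D=55 E=47] avail[A=54 B=13 C=49 D=49 E=41] open={R10,R4,R5,R7,R9}
Step 16: reserve R11 B 2 -> on_hand[A=60 B=15 C=49 D=55 E=47] avail[A=54 B=11 C=49 D=49 E=41] open={R10,R11,R4,R5,R7,R9}
Step 17: reserve R12 C 8 -> on_hand[A=60 B=15 C=49 D=55 E=47] avail[A=54 B=11 C=41 D=49 E=41] open={R10,R11,R12,R4,R5,R7,R9}
Step 18: cancel R12 -> on_hand[A=60 B=15 C=49 D=55 E=47] avail[A=54 B=11 C=49 D=49 E=41] open={R10,R11,R4,R5,R7,R9}
Step 19: reserve R13 A 6 -> on_hand[A=60 B=15 C=49 D=55 E=47] avail[A=48 B=11 C=49 D=49 E=41] open={R10,R11,R13,R4,R5,R7,R9}
Open reservations: ['R10', 'R11', 'R13', 'R4', 'R5', 'R7', 'R9'] -> 7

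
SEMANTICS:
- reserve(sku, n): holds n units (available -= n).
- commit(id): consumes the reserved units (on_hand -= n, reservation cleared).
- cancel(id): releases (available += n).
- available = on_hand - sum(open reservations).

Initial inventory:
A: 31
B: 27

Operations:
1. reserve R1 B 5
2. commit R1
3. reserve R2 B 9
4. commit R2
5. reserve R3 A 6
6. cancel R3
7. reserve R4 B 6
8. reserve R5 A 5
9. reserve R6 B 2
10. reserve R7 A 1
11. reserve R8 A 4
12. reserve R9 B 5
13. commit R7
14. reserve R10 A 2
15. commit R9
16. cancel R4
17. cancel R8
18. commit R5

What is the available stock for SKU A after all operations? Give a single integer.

Step 1: reserve R1 B 5 -> on_hand[A=31 B=27] avail[A=31 B=22] open={R1}
Step 2: commit R1 -> on_hand[A=31 B=22] avail[A=31 B=22] open={}
Step 3: reserve R2 B 9 -> on_hand[A=31 B=22] avail[A=31 B=13] open={R2}
Step 4: commit R2 -> on_hand[A=31 B=13] avail[A=31 B=13] open={}
Step 5: reserve R3 A 6 -> on_hand[A=31 B=13] avail[A=25 B=13] open={R3}
Step 6: cancel R3 -> on_hand[A=31 B=13] avail[A=31 B=13] open={}
Step 7: reserve R4 B 6 -> on_hand[A=31 B=13] avail[A=31 B=7] open={R4}
Step 8: reserve R5 A 5 -> on_hand[A=31 B=13] avail[A=26 B=7] open={R4,R5}
Step 9: reserve R6 B 2 -> on_hand[A=31 B=13] avail[A=26 B=5] open={R4,R5,R6}
Step 10: reserve R7 A 1 -> on_hand[A=31 B=13] avail[A=25 B=5] open={R4,R5,R6,R7}
Step 11: reserve R8 A 4 -> on_hand[A=31 B=13] avail[A=21 B=5] open={R4,R5,R6,R7,R8}
Step 12: reserve R9 B 5 -> on_hand[A=31 B=13] avail[A=21 B=0] open={R4,R5,R6,R7,R8,R9}
Step 13: commit R7 -> on_hand[A=30 B=13] avail[A=21 B=0] open={R4,R5,R6,R8,R9}
Step 14: reserve R10 A 2 -> on_hand[A=30 B=13] avail[A=19 B=0] open={R10,R4,R5,R6,R8,R9}
Step 15: commit R9 -> on_hand[A=30 B=8] avail[A=19 B=0] open={R10,R4,R5,R6,R8}
Step 16: cancel R4 -> on_hand[A=30 B=8] avail[A=19 B=6] open={R10,R5,R6,R8}
Step 17: cancel R8 -> on_hand[A=30 B=8] avail[A=23 B=6] open={R10,R5,R6}
Step 18: commit R5 -> on_hand[A=25 B=8] avail[A=23 B=6] open={R10,R6}
Final available[A] = 23

Answer: 23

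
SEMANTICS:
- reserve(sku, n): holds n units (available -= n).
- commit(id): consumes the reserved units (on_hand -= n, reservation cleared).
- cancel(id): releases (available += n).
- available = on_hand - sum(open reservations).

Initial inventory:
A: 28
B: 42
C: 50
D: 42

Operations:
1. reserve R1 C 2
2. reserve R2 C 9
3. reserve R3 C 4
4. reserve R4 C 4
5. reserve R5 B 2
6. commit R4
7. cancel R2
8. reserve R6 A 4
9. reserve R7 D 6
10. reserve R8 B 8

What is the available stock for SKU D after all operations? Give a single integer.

Step 1: reserve R1 C 2 -> on_hand[A=28 B=42 C=50 D=42] avail[A=28 B=42 C=48 D=42] open={R1}
Step 2: reserve R2 C 9 -> on_hand[A=28 B=42 C=50 D=42] avail[A=28 B=42 C=39 D=42] open={R1,R2}
Step 3: reserve R3 C 4 -> on_hand[A=28 B=42 C=50 D=42] avail[A=28 B=42 C=35 D=42] open={R1,R2,R3}
Step 4: reserve R4 C 4 -> on_hand[A=28 B=42 C=50 D=42] avail[A=28 B=42 C=31 D=42] open={R1,R2,R3,R4}
Step 5: reserve R5 B 2 -> on_hand[A=28 B=42 C=50 D=42] avail[A=28 B=40 C=31 D=42] open={R1,R2,R3,R4,R5}
Step 6: commit R4 -> on_hand[A=28 B=42 C=46 D=42] avail[A=28 B=40 C=31 D=42] open={R1,R2,R3,R5}
Step 7: cancel R2 -> on_hand[A=28 B=42 C=46 D=42] avail[A=28 B=40 C=40 D=42] open={R1,R3,R5}
Step 8: reserve R6 A 4 -> on_hand[A=28 B=42 C=46 D=42] avail[A=24 B=40 C=40 D=42] open={R1,R3,R5,R6}
Step 9: reserve R7 D 6 -> on_hand[A=28 B=42 C=46 D=42] avail[A=24 B=40 C=40 D=36] open={R1,R3,R5,R6,R7}
Step 10: reserve R8 B 8 -> on_hand[A=28 B=42 C=46 D=42] avail[A=24 B=32 C=40 D=36] open={R1,R3,R5,R6,R7,R8}
Final available[D] = 36

Answer: 36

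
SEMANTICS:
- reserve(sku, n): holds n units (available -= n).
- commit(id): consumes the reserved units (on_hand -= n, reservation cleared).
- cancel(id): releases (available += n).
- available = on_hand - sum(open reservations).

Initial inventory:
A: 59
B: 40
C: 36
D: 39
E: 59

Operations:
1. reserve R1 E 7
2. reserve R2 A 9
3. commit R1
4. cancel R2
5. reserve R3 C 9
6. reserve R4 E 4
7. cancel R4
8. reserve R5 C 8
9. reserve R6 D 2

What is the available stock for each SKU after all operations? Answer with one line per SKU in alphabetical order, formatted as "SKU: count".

Step 1: reserve R1 E 7 -> on_hand[A=59 B=40 C=36 D=39 E=59] avail[A=59 B=40 C=36 D=39 E=52] open={R1}
Step 2: reserve R2 A 9 -> on_hand[A=59 B=40 C=36 D=39 E=59] avail[A=50 B=40 C=36 D=39 E=52] open={R1,R2}
Step 3: commit R1 -> on_hand[A=59 B=40 C=36 D=39 E=52] avail[A=50 B=40 C=36 D=39 E=52] open={R2}
Step 4: cancel R2 -> on_hand[A=59 B=40 C=36 D=39 E=52] avail[A=59 B=40 C=36 D=39 E=52] open={}
Step 5: reserve R3 C 9 -> on_hand[A=59 B=40 C=36 D=39 E=52] avail[A=59 B=40 C=27 D=39 E=52] open={R3}
Step 6: reserve R4 E 4 -> on_hand[A=59 B=40 C=36 D=39 E=52] avail[A=59 B=40 C=27 D=39 E=48] open={R3,R4}
Step 7: cancel R4 -> on_hand[A=59 B=40 C=36 D=39 E=52] avail[A=59 B=40 C=27 D=39 E=52] open={R3}
Step 8: reserve R5 C 8 -> on_hand[A=59 B=40 C=36 D=39 E=52] avail[A=59 B=40 C=19 D=39 E=52] open={R3,R5}
Step 9: reserve R6 D 2 -> on_hand[A=59 B=40 C=36 D=39 E=52] avail[A=59 B=40 C=19 D=37 E=52] open={R3,R5,R6}

Answer: A: 59
B: 40
C: 19
D: 37
E: 52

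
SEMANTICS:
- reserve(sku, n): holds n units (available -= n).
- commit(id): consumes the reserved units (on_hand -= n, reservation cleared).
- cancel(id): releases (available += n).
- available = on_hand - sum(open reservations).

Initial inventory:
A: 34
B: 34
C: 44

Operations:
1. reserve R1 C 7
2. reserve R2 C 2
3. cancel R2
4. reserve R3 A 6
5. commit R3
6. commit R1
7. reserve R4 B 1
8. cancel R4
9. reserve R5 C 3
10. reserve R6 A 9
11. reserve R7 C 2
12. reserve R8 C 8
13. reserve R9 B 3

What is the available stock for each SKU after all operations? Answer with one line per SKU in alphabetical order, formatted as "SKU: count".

Answer: A: 19
B: 31
C: 24

Derivation:
Step 1: reserve R1 C 7 -> on_hand[A=34 B=34 C=44] avail[A=34 B=34 C=37] open={R1}
Step 2: reserve R2 C 2 -> on_hand[A=34 B=34 C=44] avail[A=34 B=34 C=35] open={R1,R2}
Step 3: cancel R2 -> on_hand[A=34 B=34 C=44] avail[A=34 B=34 C=37] open={R1}
Step 4: reserve R3 A 6 -> on_hand[A=34 B=34 C=44] avail[A=28 B=34 C=37] open={R1,R3}
Step 5: commit R3 -> on_hand[A=28 B=34 C=44] avail[A=28 B=34 C=37] open={R1}
Step 6: commit R1 -> on_hand[A=28 B=34 C=37] avail[A=28 B=34 C=37] open={}
Step 7: reserve R4 B 1 -> on_hand[A=28 B=34 C=37] avail[A=28 B=33 C=37] open={R4}
Step 8: cancel R4 -> on_hand[A=28 B=34 C=37] avail[A=28 B=34 C=37] open={}
Step 9: reserve R5 C 3 -> on_hand[A=28 B=34 C=37] avail[A=28 B=34 C=34] open={R5}
Step 10: reserve R6 A 9 -> on_hand[A=28 B=34 C=37] avail[A=19 B=34 C=34] open={R5,R6}
Step 11: reserve R7 C 2 -> on_hand[A=28 B=34 C=37] avail[A=19 B=34 C=32] open={R5,R6,R7}
Step 12: reserve R8 C 8 -> on_hand[A=28 B=34 C=37] avail[A=19 B=34 C=24] open={R5,R6,R7,R8}
Step 13: reserve R9 B 3 -> on_hand[A=28 B=34 C=37] avail[A=19 B=31 C=24] open={R5,R6,R7,R8,R9}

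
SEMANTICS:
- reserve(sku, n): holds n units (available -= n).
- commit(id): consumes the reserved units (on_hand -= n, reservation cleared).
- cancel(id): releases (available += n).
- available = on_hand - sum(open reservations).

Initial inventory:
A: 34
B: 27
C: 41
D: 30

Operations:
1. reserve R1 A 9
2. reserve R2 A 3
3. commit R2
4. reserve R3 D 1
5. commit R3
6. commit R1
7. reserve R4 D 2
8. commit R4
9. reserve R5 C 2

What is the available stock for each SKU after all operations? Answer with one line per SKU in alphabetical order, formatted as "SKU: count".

Answer: A: 22
B: 27
C: 39
D: 27

Derivation:
Step 1: reserve R1 A 9 -> on_hand[A=34 B=27 C=41 D=30] avail[A=25 B=27 C=41 D=30] open={R1}
Step 2: reserve R2 A 3 -> on_hand[A=34 B=27 C=41 D=30] avail[A=22 B=27 C=41 D=30] open={R1,R2}
Step 3: commit R2 -> on_hand[A=31 B=27 C=41 D=30] avail[A=22 B=27 C=41 D=30] open={R1}
Step 4: reserve R3 D 1 -> on_hand[A=31 B=27 C=41 D=30] avail[A=22 B=27 C=41 D=29] open={R1,R3}
Step 5: commit R3 -> on_hand[A=31 B=27 C=41 D=29] avail[A=22 B=27 C=41 D=29] open={R1}
Step 6: commit R1 -> on_hand[A=22 B=27 C=41 D=29] avail[A=22 B=27 C=41 D=29] open={}
Step 7: reserve R4 D 2 -> on_hand[A=22 B=27 C=41 D=29] avail[A=22 B=27 C=41 D=27] open={R4}
Step 8: commit R4 -> on_hand[A=22 B=27 C=41 D=27] avail[A=22 B=27 C=41 D=27] open={}
Step 9: reserve R5 C 2 -> on_hand[A=22 B=27 C=41 D=27] avail[A=22 B=27 C=39 D=27] open={R5}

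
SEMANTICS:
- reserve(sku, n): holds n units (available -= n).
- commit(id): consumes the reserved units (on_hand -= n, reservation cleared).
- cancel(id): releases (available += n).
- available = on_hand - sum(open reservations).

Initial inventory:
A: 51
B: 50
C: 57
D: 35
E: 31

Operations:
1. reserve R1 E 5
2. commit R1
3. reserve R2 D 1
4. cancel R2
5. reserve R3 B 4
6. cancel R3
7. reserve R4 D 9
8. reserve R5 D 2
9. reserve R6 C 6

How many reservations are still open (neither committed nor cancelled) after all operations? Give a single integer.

Step 1: reserve R1 E 5 -> on_hand[A=51 B=50 C=57 D=35 E=31] avail[A=51 B=50 C=57 D=35 E=26] open={R1}
Step 2: commit R1 -> on_hand[A=51 B=50 C=57 D=35 E=26] avail[A=51 B=50 C=57 D=35 E=26] open={}
Step 3: reserve R2 D 1 -> on_hand[A=51 B=50 C=57 D=35 E=26] avail[A=51 B=50 C=57 D=34 E=26] open={R2}
Step 4: cancel R2 -> on_hand[A=51 B=50 C=57 D=35 E=26] avail[A=51 B=50 C=57 D=35 E=26] open={}
Step 5: reserve R3 B 4 -> on_hand[A=51 B=50 C=57 D=35 E=26] avail[A=51 B=46 C=57 D=35 E=26] open={R3}
Step 6: cancel R3 -> on_hand[A=51 B=50 C=57 D=35 E=26] avail[A=51 B=50 C=57 D=35 E=26] open={}
Step 7: reserve R4 D 9 -> on_hand[A=51 B=50 C=57 D=35 E=26] avail[A=51 B=50 C=57 D=26 E=26] open={R4}
Step 8: reserve R5 D 2 -> on_hand[A=51 B=50 C=57 D=35 E=26] avail[A=51 B=50 C=57 D=24 E=26] open={R4,R5}
Step 9: reserve R6 C 6 -> on_hand[A=51 B=50 C=57 D=35 E=26] avail[A=51 B=50 C=51 D=24 E=26] open={R4,R5,R6}
Open reservations: ['R4', 'R5', 'R6'] -> 3

Answer: 3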